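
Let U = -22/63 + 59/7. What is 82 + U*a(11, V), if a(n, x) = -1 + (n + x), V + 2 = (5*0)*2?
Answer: 9238/63 ≈ 146.64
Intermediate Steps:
V = -2 (V = -2 + (5*0)*2 = -2 + 0*2 = -2 + 0 = -2)
a(n, x) = -1 + n + x
U = 509/63 (U = -22*1/63 + 59*(⅐) = -22/63 + 59/7 = 509/63 ≈ 8.0794)
82 + U*a(11, V) = 82 + 509*(-1 + 11 - 2)/63 = 82 + (509/63)*8 = 82 + 4072/63 = 9238/63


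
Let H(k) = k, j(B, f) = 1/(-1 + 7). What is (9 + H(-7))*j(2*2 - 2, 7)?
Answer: ⅓ ≈ 0.33333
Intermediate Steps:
j(B, f) = ⅙ (j(B, f) = 1/6 = ⅙)
(9 + H(-7))*j(2*2 - 2, 7) = (9 - 7)*(⅙) = 2*(⅙) = ⅓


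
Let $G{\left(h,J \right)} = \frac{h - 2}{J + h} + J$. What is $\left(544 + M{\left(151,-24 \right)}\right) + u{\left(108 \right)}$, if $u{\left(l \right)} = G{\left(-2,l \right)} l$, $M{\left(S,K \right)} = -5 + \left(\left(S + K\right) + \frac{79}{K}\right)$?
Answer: $\frac{15674389}{1272} \approx 12323.0$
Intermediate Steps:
$G{\left(h,J \right)} = J + \frac{-2 + h}{J + h}$ ($G{\left(h,J \right)} = \frac{-2 + h}{J + h} + J = J + \frac{-2 + h}{J + h}$)
$M{\left(S,K \right)} = -5 + K + S + \frac{79}{K}$ ($M{\left(S,K \right)} = -5 + \left(\left(K + S\right) + \frac{79}{K}\right) = -5 + \left(K + S + \frac{79}{K}\right) = -5 + K + S + \frac{79}{K}$)
$u{\left(l \right)} = \frac{l \left(-4 + l^{2} - 2 l\right)}{-2 + l}$ ($u{\left(l \right)} = \frac{-2 - 2 + l^{2} + l \left(-2\right)}{l - 2} l = \frac{-2 - 2 + l^{2} - 2 l}{-2 + l} l = \frac{-4 + l^{2} - 2 l}{-2 + l} l = \frac{l \left(-4 + l^{2} - 2 l\right)}{-2 + l}$)
$\left(544 + M{\left(151,-24 \right)}\right) + u{\left(108 \right)} = \left(544 + \left(-5 - 24 + 151 + \frac{79}{-24}\right)\right) + \frac{108 \left(-4 + 108^{2} - 216\right)}{-2 + 108} = \left(544 + \left(-5 - 24 + 151 + 79 \left(- \frac{1}{24}\right)\right)\right) + \frac{108 \left(-4 + 11664 - 216\right)}{106} = \left(544 - - \frac{2849}{24}\right) + 108 \cdot \frac{1}{106} \cdot 11444 = \left(544 + \frac{2849}{24}\right) + \frac{617976}{53} = \frac{15905}{24} + \frac{617976}{53} = \frac{15674389}{1272}$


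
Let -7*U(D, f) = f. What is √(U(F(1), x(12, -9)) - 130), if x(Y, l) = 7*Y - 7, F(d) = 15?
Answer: I*√141 ≈ 11.874*I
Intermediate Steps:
x(Y, l) = -7 + 7*Y
U(D, f) = -f/7
√(U(F(1), x(12, -9)) - 130) = √(-(-7 + 7*12)/7 - 130) = √(-(-7 + 84)/7 - 130) = √(-⅐*77 - 130) = √(-11 - 130) = √(-141) = I*√141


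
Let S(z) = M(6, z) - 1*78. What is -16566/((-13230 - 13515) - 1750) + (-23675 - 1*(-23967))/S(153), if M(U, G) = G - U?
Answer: 9463594/1966155 ≈ 4.8132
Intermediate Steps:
S(z) = -84 + z (S(z) = (z - 1*6) - 1*78 = (z - 6) - 78 = (-6 + z) - 78 = -84 + z)
-16566/((-13230 - 13515) - 1750) + (-23675 - 1*(-23967))/S(153) = -16566/((-13230 - 13515) - 1750) + (-23675 - 1*(-23967))/(-84 + 153) = -16566/(-26745 - 1750) + (-23675 + 23967)/69 = -16566/(-28495) + 292*(1/69) = -16566*(-1/28495) + 292/69 = 16566/28495 + 292/69 = 9463594/1966155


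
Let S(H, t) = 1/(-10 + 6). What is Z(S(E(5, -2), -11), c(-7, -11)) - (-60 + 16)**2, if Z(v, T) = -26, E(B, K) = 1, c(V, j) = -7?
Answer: -1962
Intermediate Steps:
S(H, t) = -1/4 (S(H, t) = 1/(-4) = -1/4)
Z(S(E(5, -2), -11), c(-7, -11)) - (-60 + 16)**2 = -26 - (-60 + 16)**2 = -26 - 1*(-44)**2 = -26 - 1*1936 = -26 - 1936 = -1962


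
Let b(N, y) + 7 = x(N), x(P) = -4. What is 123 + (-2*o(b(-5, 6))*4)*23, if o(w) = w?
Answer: 2147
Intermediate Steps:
b(N, y) = -11 (b(N, y) = -7 - 4 = -11)
123 + (-2*o(b(-5, 6))*4)*23 = 123 + (-2*(-11)*4)*23 = 123 + (22*4)*23 = 123 + 88*23 = 123 + 2024 = 2147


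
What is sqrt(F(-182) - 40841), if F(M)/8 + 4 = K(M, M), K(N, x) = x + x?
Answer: 3*I*sqrt(4865) ≈ 209.25*I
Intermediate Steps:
K(N, x) = 2*x
F(M) = -32 + 16*M (F(M) = -32 + 8*(2*M) = -32 + 16*M)
sqrt(F(-182) - 40841) = sqrt((-32 + 16*(-182)) - 40841) = sqrt((-32 - 2912) - 40841) = sqrt(-2944 - 40841) = sqrt(-43785) = 3*I*sqrt(4865)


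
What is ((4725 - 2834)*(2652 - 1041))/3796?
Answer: 3046401/3796 ≈ 802.53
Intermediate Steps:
((4725 - 2834)*(2652 - 1041))/3796 = (1891*1611)*(1/3796) = 3046401*(1/3796) = 3046401/3796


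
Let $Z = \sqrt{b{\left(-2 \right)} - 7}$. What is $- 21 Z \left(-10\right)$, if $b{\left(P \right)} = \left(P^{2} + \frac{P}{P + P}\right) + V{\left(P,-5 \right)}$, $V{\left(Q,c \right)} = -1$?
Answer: $105 i \sqrt{14} \approx 392.87 i$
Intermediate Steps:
$b{\left(P \right)} = - \frac{1}{2} + P^{2}$ ($b{\left(P \right)} = \left(P^{2} + \frac{P}{P + P}\right) - 1 = \left(P^{2} + \frac{P}{2 P}\right) - 1 = \left(P^{2} + \frac{1}{2 P} P\right) - 1 = \left(P^{2} + \frac{1}{2}\right) - 1 = \left(\frac{1}{2} + P^{2}\right) - 1 = - \frac{1}{2} + P^{2}$)
$Z = \frac{i \sqrt{14}}{2}$ ($Z = \sqrt{\left(- \frac{1}{2} + \left(-2\right)^{2}\right) - 7} = \sqrt{\left(- \frac{1}{2} + 4\right) - 7} = \sqrt{\frac{7}{2} - 7} = \sqrt{- \frac{7}{2}} = \frac{i \sqrt{14}}{2} \approx 1.8708 i$)
$- 21 Z \left(-10\right) = - 21 \frac{i \sqrt{14}}{2} \left(-10\right) = - \frac{21 i \sqrt{14}}{2} \left(-10\right) = 105 i \sqrt{14}$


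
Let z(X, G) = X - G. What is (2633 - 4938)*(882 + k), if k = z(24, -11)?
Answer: -2113685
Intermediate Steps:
k = 35 (k = 24 - 1*(-11) = 24 + 11 = 35)
(2633 - 4938)*(882 + k) = (2633 - 4938)*(882 + 35) = -2305*917 = -2113685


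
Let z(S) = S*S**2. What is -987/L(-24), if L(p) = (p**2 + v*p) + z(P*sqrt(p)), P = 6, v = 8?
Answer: -47/80000 - 1269*I*sqrt(6)/80000 ≈ -0.0005875 - 0.038855*I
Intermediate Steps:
z(S) = S**3
L(p) = p**2 + 8*p + 216*p**(3/2) (L(p) = (p**2 + 8*p) + (6*sqrt(p))**3 = (p**2 + 8*p) + 216*p**(3/2) = p**2 + 8*p + 216*p**(3/2))
-987/L(-24) = -987/((-24)**2 + 8*(-24) + 216*(-24)**(3/2)) = -987/(576 - 192 + 216*(-48*I*sqrt(6))) = -987/(576 - 192 - 10368*I*sqrt(6)) = -987/(384 - 10368*I*sqrt(6))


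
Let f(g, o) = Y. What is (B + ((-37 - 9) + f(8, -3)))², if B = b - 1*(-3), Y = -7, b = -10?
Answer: 3600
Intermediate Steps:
f(g, o) = -7
B = -7 (B = -10 - 1*(-3) = -10 + 3 = -7)
(B + ((-37 - 9) + f(8, -3)))² = (-7 + ((-37 - 9) - 7))² = (-7 + (-46 - 7))² = (-7 - 53)² = (-60)² = 3600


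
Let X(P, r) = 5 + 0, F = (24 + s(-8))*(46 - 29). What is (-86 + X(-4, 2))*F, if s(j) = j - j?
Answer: -33048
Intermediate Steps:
s(j) = 0
F = 408 (F = (24 + 0)*(46 - 29) = 24*17 = 408)
X(P, r) = 5
(-86 + X(-4, 2))*F = (-86 + 5)*408 = -81*408 = -33048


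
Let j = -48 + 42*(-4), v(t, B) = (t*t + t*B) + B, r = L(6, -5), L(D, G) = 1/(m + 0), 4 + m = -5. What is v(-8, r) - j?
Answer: 2527/9 ≈ 280.78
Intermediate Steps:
m = -9 (m = -4 - 5 = -9)
L(D, G) = -1/9 (L(D, G) = 1/(-9 + 0) = 1/(-9) = -1/9)
r = -1/9 ≈ -0.11111
v(t, B) = B + t**2 + B*t (v(t, B) = (t**2 + B*t) + B = B + t**2 + B*t)
j = -216 (j = -48 - 168 = -216)
v(-8, r) - j = (-1/9 + (-8)**2 - 1/9*(-8)) - 1*(-216) = (-1/9 + 64 + 8/9) + 216 = 583/9 + 216 = 2527/9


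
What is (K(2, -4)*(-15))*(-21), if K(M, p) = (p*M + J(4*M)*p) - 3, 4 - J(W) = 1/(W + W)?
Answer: -33705/4 ≈ -8426.3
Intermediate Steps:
J(W) = 4 - 1/(2*W) (J(W) = 4 - 1/(W + W) = 4 - 1/(2*W))
K(M, p) = -3 + M*p + p*(4 - 1/(8*M)) (K(M, p) = (p*M + (4 - 1/(4*M)/2)*p) - 3 = (M*p + (4 - 1/(8*M))*p) - 3 = (M*p + p*(4 - 1/(8*M))) - 3 = -3 + M*p + p*(4 - 1/(8*M)))
(K(2, -4)*(-15))*(-21) = ((-3 + 4*(-4) + 2*(-4) - ⅛*(-4)/2)*(-15))*(-21) = ((-3 - 16 - 8 - ⅛*(-4)*½)*(-15))*(-21) = ((-3 - 16 - 8 + ¼)*(-15))*(-21) = -107/4*(-15)*(-21) = (1605/4)*(-21) = -33705/4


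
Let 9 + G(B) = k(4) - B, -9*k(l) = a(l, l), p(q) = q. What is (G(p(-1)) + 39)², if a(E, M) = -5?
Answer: 80656/81 ≈ 995.75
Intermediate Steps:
k(l) = 5/9 (k(l) = -⅑*(-5) = 5/9)
G(B) = -76/9 - B (G(B) = -9 + (5/9 - B) = -76/9 - B)
(G(p(-1)) + 39)² = ((-76/9 - 1*(-1)) + 39)² = ((-76/9 + 1) + 39)² = (-67/9 + 39)² = (284/9)² = 80656/81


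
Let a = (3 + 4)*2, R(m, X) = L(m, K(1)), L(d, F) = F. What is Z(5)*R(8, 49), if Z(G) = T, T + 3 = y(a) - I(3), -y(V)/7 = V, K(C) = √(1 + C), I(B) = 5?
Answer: -106*√2 ≈ -149.91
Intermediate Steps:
R(m, X) = √2 (R(m, X) = √(1 + 1) = √2)
a = 14 (a = 7*2 = 14)
y(V) = -7*V
T = -106 (T = -3 + (-7*14 - 1*5) = -3 + (-98 - 5) = -3 - 103 = -106)
Z(G) = -106
Z(5)*R(8, 49) = -106*√2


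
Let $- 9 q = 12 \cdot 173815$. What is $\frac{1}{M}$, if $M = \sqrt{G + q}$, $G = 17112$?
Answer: $- \frac{i \sqrt{482943}}{321962} \approx - 0.0021585 i$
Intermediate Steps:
$q = - \frac{695260}{3}$ ($q = - \frac{12 \cdot 173815}{9} = \left(- \frac{1}{9}\right) 2085780 = - \frac{695260}{3} \approx -2.3175 \cdot 10^{5}$)
$M = \frac{2 i \sqrt{482943}}{3}$ ($M = \sqrt{17112 - \frac{695260}{3}} = \sqrt{- \frac{643924}{3}} = \frac{2 i \sqrt{482943}}{3} \approx 463.29 i$)
$\frac{1}{M} = \frac{1}{\frac{2}{3} i \sqrt{482943}} = - \frac{i \sqrt{482943}}{321962}$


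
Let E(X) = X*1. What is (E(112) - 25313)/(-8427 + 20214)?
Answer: -25201/11787 ≈ -2.1380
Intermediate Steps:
E(X) = X
(E(112) - 25313)/(-8427 + 20214) = (112 - 25313)/(-8427 + 20214) = -25201/11787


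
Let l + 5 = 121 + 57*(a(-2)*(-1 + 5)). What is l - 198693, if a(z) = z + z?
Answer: -199489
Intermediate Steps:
a(z) = 2*z
l = -796 (l = -5 + (121 + 57*((2*(-2))*(-1 + 5))) = -5 + (121 + 57*(-4*4)) = -5 + (121 + 57*(-16)) = -5 + (121 - 912) = -5 - 791 = -796)
l - 198693 = -796 - 198693 = -199489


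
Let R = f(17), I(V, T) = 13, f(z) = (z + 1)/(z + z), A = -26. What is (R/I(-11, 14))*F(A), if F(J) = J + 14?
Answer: -108/221 ≈ -0.48869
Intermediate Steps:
f(z) = (1 + z)/(2*z) (f(z) = (1 + z)/((2*z)) = (1 + z)*(1/(2*z)) = (1 + z)/(2*z))
R = 9/17 (R = (½)*(1 + 17)/17 = (½)*(1/17)*18 = 9/17 ≈ 0.52941)
F(J) = 14 + J
(R/I(-11, 14))*F(A) = ((9/17)/13)*(14 - 26) = ((9/17)*(1/13))*(-12) = (9/221)*(-12) = -108/221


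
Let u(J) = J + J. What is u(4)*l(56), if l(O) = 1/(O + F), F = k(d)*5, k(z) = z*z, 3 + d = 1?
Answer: 2/19 ≈ 0.10526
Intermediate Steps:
d = -2 (d = -3 + 1 = -2)
k(z) = z**2
F = 20 (F = (-2)**2*5 = 4*5 = 20)
l(O) = 1/(20 + O) (l(O) = 1/(O + 20) = 1/(20 + O))
u(J) = 2*J
u(4)*l(56) = (2*4)/(20 + 56) = 8/76 = 8*(1/76) = 2/19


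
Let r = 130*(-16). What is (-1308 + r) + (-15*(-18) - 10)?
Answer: -3128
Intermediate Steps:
r = -2080
(-1308 + r) + (-15*(-18) - 10) = (-1308 - 2080) + (-15*(-18) - 10) = -3388 + (270 - 10) = -3388 + 260 = -3128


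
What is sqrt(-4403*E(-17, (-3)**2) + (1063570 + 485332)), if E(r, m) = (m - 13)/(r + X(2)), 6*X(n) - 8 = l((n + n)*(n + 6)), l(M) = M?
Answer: sqrt(1486856906)/31 ≈ 1243.9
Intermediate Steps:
X(n) = 4/3 + n*(6 + n)/3 (X(n) = 4/3 + ((n + n)*(n + 6))/6 = 4/3 + ((2*n)*(6 + n))/6 = 4/3 + (2*n*(6 + n))/6 = 4/3 + n*(6 + n)/3)
E(r, m) = (-13 + m)/(20/3 + r) (E(r, m) = (m - 13)/(r + (4/3 + (1/3)*2*(6 + 2))) = (-13 + m)/(r + (4/3 + (1/3)*2*8)) = (-13 + m)/(r + (4/3 + 16/3)) = (-13 + m)/(r + 20/3) = (-13 + m)/(20/3 + r))
sqrt(-4403*E(-17, (-3)**2) + (1063570 + 485332)) = sqrt(-13209*(-13 + (-3)**2)/(20 + 3*(-17)) + (1063570 + 485332)) = sqrt(-13209*(-13 + 9)/(20 - 51) + 1548902) = sqrt(-13209*(-4)/(-31) + 1548902) = sqrt(-13209*(-1)*(-4)/31 + 1548902) = sqrt(-4403*12/31 + 1548902) = sqrt(-52836/31 + 1548902) = sqrt(47963126/31) = sqrt(1486856906)/31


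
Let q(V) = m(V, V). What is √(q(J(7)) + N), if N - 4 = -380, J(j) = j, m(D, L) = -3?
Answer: I*√379 ≈ 19.468*I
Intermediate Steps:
N = -376 (N = 4 - 380 = -376)
q(V) = -3
√(q(J(7)) + N) = √(-3 - 376) = √(-379) = I*√379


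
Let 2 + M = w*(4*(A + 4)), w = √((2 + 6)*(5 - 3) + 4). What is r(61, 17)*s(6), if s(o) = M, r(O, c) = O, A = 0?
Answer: -122 + 1952*√5 ≈ 4242.8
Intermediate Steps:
w = 2*√5 (w = √(8*2 + 4) = √(16 + 4) = √20 = 2*√5 ≈ 4.4721)
M = -2 + 32*√5 (M = -2 + (2*√5)*(4*(0 + 4)) = -2 + (2*√5)*(4*4) = -2 + (2*√5)*16 = -2 + 32*√5 ≈ 69.554)
s(o) = -2 + 32*√5
r(61, 17)*s(6) = 61*(-2 + 32*√5) = -122 + 1952*√5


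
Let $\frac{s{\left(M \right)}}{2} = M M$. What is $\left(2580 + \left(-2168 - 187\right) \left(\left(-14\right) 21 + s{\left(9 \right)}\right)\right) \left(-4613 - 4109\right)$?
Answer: $-2733823680$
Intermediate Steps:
$s{\left(M \right)} = 2 M^{2}$ ($s{\left(M \right)} = 2 M M = 2 M^{2}$)
$\left(2580 + \left(-2168 - 187\right) \left(\left(-14\right) 21 + s{\left(9 \right)}\right)\right) \left(-4613 - 4109\right) = \left(2580 + \left(-2168 - 187\right) \left(\left(-14\right) 21 + 2 \cdot 9^{2}\right)\right) \left(-4613 - 4109\right) = \left(2580 - 2355 \left(-294 + 2 \cdot 81\right)\right) \left(-8722\right) = \left(2580 - 2355 \left(-294 + 162\right)\right) \left(-8722\right) = \left(2580 - -310860\right) \left(-8722\right) = \left(2580 + 310860\right) \left(-8722\right) = 313440 \left(-8722\right) = -2733823680$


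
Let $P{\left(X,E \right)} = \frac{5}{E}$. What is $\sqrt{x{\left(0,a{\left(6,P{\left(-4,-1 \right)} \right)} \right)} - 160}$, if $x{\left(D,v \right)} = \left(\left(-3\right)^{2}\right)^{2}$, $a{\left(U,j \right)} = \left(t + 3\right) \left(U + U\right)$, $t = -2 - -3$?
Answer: $i \sqrt{79} \approx 8.8882 i$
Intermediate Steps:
$t = 1$ ($t = -2 + 3 = 1$)
$a{\left(U,j \right)} = 8 U$ ($a{\left(U,j \right)} = \left(1 + 3\right) \left(U + U\right) = 4 \cdot 2 U = 8 U$)
$x{\left(D,v \right)} = 81$ ($x{\left(D,v \right)} = 9^{2} = 81$)
$\sqrt{x{\left(0,a{\left(6,P{\left(-4,-1 \right)} \right)} \right)} - 160} = \sqrt{81 - 160} = \sqrt{-79} = i \sqrt{79}$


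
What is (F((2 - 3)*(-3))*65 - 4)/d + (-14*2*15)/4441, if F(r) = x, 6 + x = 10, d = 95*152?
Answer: -615988/8016005 ≈ -0.076845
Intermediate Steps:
d = 14440
x = 4 (x = -6 + 10 = 4)
F(r) = 4
(F((2 - 3)*(-3))*65 - 4)/d + (-14*2*15)/4441 = (4*65 - 4)/14440 + (-14*2*15)/4441 = (260 - 4)*(1/14440) - 28*15*(1/4441) = 256*(1/14440) - 420*1/4441 = 32/1805 - 420/4441 = -615988/8016005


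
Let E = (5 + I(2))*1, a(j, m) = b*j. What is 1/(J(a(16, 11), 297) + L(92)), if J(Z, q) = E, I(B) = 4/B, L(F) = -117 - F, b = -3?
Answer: -1/202 ≈ -0.0049505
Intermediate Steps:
a(j, m) = -3*j
E = 7 (E = (5 + 4/2)*1 = (5 + 4*(1/2))*1 = (5 + 2)*1 = 7*1 = 7)
J(Z, q) = 7
1/(J(a(16, 11), 297) + L(92)) = 1/(7 + (-117 - 1*92)) = 1/(7 + (-117 - 92)) = 1/(7 - 209) = 1/(-202) = -1/202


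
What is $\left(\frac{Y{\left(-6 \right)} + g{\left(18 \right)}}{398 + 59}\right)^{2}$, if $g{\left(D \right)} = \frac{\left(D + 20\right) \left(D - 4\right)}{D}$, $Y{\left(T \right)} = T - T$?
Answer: $\frac{70756}{16916769} \approx 0.0041826$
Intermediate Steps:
$Y{\left(T \right)} = 0$
$g{\left(D \right)} = \frac{\left(-4 + D\right) \left(20 + D\right)}{D}$ ($g{\left(D \right)} = \frac{\left(20 + D\right) \left(-4 + D\right)}{D} = \frac{\left(-4 + D\right) \left(20 + D\right)}{D}$)
$\left(\frac{Y{\left(-6 \right)} + g{\left(18 \right)}}{398 + 59}\right)^{2} = \left(\frac{0 + \left(16 + 18 - \frac{80}{18}\right)}{398 + 59}\right)^{2} = \left(\frac{0 + \left(16 + 18 - \frac{40}{9}\right)}{457}\right)^{2} = \left(\left(0 + \left(16 + 18 - \frac{40}{9}\right)\right) \frac{1}{457}\right)^{2} = \left(\left(0 + \frac{266}{9}\right) \frac{1}{457}\right)^{2} = \left(\frac{266}{9} \cdot \frac{1}{457}\right)^{2} = \left(\frac{266}{4113}\right)^{2} = \frac{70756}{16916769}$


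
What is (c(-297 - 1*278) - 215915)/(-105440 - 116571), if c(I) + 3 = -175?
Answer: 216093/222011 ≈ 0.97334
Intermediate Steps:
c(I) = -178 (c(I) = -3 - 175 = -178)
(c(-297 - 1*278) - 215915)/(-105440 - 116571) = (-178 - 215915)/(-105440 - 116571) = -216093/(-222011) = -216093*(-1/222011) = 216093/222011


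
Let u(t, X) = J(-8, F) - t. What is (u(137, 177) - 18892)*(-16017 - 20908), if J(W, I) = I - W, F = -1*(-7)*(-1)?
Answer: 702608900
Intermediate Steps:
F = -7 (F = 7*(-1) = -7)
u(t, X) = 1 - t (u(t, X) = (-7 - 1*(-8)) - t = (-7 + 8) - t = 1 - t)
(u(137, 177) - 18892)*(-16017 - 20908) = ((1 - 1*137) - 18892)*(-16017 - 20908) = ((1 - 137) - 18892)*(-36925) = (-136 - 18892)*(-36925) = -19028*(-36925) = 702608900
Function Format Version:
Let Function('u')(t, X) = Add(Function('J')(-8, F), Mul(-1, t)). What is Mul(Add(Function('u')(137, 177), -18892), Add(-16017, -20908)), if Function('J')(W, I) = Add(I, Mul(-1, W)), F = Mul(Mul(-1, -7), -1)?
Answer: 702608900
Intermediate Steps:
F = -7 (F = Mul(7, -1) = -7)
Function('u')(t, X) = Add(1, Mul(-1, t)) (Function('u')(t, X) = Add(Add(-7, Mul(-1, -8)), Mul(-1, t)) = Add(Add(-7, 8), Mul(-1, t)) = Add(1, Mul(-1, t)))
Mul(Add(Function('u')(137, 177), -18892), Add(-16017, -20908)) = Mul(Add(Add(1, Mul(-1, 137)), -18892), Add(-16017, -20908)) = Mul(Add(Add(1, -137), -18892), -36925) = Mul(Add(-136, -18892), -36925) = Mul(-19028, -36925) = 702608900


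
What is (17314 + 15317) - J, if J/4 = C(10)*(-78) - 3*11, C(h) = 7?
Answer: 34947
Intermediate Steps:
J = -2316 (J = 4*(7*(-78) - 3*11) = 4*(-546 - 33) = 4*(-579) = -2316)
(17314 + 15317) - J = (17314 + 15317) - 1*(-2316) = 32631 + 2316 = 34947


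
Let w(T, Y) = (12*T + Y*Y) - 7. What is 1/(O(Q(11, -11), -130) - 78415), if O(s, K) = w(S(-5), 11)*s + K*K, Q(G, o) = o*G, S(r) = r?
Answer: -1/68049 ≈ -1.4695e-5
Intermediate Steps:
w(T, Y) = -7 + Y² + 12*T (w(T, Y) = (12*T + Y²) - 7 = (Y² + 12*T) - 7 = -7 + Y² + 12*T)
Q(G, o) = G*o
O(s, K) = K² + 54*s (O(s, K) = (-7 + 11² + 12*(-5))*s + K*K = (-7 + 121 - 60)*s + K² = 54*s + K² = K² + 54*s)
1/(O(Q(11, -11), -130) - 78415) = 1/(((-130)² + 54*(11*(-11))) - 78415) = 1/((16900 + 54*(-121)) - 78415) = 1/((16900 - 6534) - 78415) = 1/(10366 - 78415) = 1/(-68049) = -1/68049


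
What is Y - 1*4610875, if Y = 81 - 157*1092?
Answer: -4782238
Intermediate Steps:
Y = -171363 (Y = 81 - 171444 = -171363)
Y - 1*4610875 = -171363 - 1*4610875 = -171363 - 4610875 = -4782238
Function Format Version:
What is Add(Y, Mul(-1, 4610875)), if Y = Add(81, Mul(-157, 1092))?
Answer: -4782238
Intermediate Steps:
Y = -171363 (Y = Add(81, -171444) = -171363)
Add(Y, Mul(-1, 4610875)) = Add(-171363, Mul(-1, 4610875)) = Add(-171363, -4610875) = -4782238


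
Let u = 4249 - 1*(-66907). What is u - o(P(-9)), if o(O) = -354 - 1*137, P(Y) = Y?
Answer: 71647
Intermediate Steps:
o(O) = -491 (o(O) = -354 - 137 = -491)
u = 71156 (u = 4249 + 66907 = 71156)
u - o(P(-9)) = 71156 - 1*(-491) = 71156 + 491 = 71647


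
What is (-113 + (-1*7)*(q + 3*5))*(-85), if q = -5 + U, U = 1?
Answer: 16150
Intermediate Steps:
q = -4 (q = -5 + 1 = -4)
(-113 + (-1*7)*(q + 3*5))*(-85) = (-113 + (-1*7)*(-4 + 3*5))*(-85) = (-113 - 7*(-4 + 15))*(-85) = (-113 - 7*11)*(-85) = (-113 - 77)*(-85) = -190*(-85) = 16150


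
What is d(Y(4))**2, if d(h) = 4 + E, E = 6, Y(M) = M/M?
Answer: 100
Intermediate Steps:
Y(M) = 1
d(h) = 10 (d(h) = 4 + 6 = 10)
d(Y(4))**2 = 10**2 = 100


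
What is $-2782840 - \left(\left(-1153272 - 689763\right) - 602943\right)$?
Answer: $-336862$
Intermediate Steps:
$-2782840 - \left(\left(-1153272 - 689763\right) - 602943\right) = -2782840 - \left(-1843035 - 602943\right) = -2782840 - -2445978 = -2782840 + 2445978 = -336862$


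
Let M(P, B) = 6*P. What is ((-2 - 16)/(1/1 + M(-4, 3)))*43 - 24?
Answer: 222/23 ≈ 9.6522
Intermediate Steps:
((-2 - 16)/(1/1 + M(-4, 3)))*43 - 24 = ((-2 - 16)/(1/1 + 6*(-4)))*43 - 24 = -18/(1 - 24)*43 - 24 = -18/(-23)*43 - 24 = -18*(-1/23)*43 - 24 = (18/23)*43 - 24 = 774/23 - 24 = 222/23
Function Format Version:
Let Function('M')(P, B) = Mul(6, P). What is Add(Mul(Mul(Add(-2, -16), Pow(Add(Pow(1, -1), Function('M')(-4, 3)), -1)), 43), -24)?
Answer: Rational(222, 23) ≈ 9.6522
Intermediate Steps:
Add(Mul(Mul(Add(-2, -16), Pow(Add(Pow(1, -1), Function('M')(-4, 3)), -1)), 43), -24) = Add(Mul(Mul(Add(-2, -16), Pow(Add(Pow(1, -1), Mul(6, -4)), -1)), 43), -24) = Add(Mul(Mul(-18, Pow(Add(1, -24), -1)), 43), -24) = Add(Mul(Mul(-18, Pow(-23, -1)), 43), -24) = Add(Mul(Mul(-18, Rational(-1, 23)), 43), -24) = Add(Mul(Rational(18, 23), 43), -24) = Add(Rational(774, 23), -24) = Rational(222, 23)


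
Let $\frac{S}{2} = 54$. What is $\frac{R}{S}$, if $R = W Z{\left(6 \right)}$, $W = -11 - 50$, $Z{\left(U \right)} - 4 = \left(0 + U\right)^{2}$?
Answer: $- \frac{610}{27} \approx -22.593$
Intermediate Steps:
$S = 108$ ($S = 2 \cdot 54 = 108$)
$Z{\left(U \right)} = 4 + U^{2}$ ($Z{\left(U \right)} = 4 + \left(0 + U\right)^{2} = 4 + U^{2}$)
$W = -61$
$R = -2440$ ($R = - 61 \left(4 + 6^{2}\right) = - 61 \left(4 + 36\right) = \left(-61\right) 40 = -2440$)
$\frac{R}{S} = - \frac{2440}{108} = \left(-2440\right) \frac{1}{108} = - \frac{610}{27}$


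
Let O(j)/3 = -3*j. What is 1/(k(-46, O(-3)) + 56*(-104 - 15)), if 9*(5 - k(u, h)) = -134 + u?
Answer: -1/6639 ≈ -0.00015063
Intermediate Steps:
O(j) = -9*j (O(j) = 3*(-3*j) = -9*j)
k(u, h) = 179/9 - u/9 (k(u, h) = 5 - (-134 + u)/9 = 5 + (134/9 - u/9) = 179/9 - u/9)
1/(k(-46, O(-3)) + 56*(-104 - 15)) = 1/((179/9 - ⅑*(-46)) + 56*(-104 - 15)) = 1/((179/9 + 46/9) + 56*(-119)) = 1/(25 - 6664) = 1/(-6639) = -1/6639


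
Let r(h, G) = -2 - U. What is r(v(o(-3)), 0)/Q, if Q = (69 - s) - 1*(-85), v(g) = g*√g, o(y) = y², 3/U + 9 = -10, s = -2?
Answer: -35/2964 ≈ -0.011808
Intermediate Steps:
U = -3/19 (U = 3/(-9 - 10) = 3/(-19) = 3*(-1/19) = -3/19 ≈ -0.15789)
v(g) = g^(3/2)
Q = 156 (Q = (69 - 1*(-2)) - 1*(-85) = (69 + 2) + 85 = 71 + 85 = 156)
r(h, G) = -35/19 (r(h, G) = -2 - 1*(-3/19) = -2 + 3/19 = -35/19)
r(v(o(-3)), 0)/Q = -35/19/156 = -35/19*1/156 = -35/2964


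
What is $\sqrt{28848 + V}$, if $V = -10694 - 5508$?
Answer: $\sqrt{12646} \approx 112.45$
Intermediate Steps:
$V = -16202$ ($V = -10694 - 5508 = -16202$)
$\sqrt{28848 + V} = \sqrt{28848 - 16202} = \sqrt{12646}$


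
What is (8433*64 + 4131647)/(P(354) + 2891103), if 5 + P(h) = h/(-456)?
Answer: 355023284/219723389 ≈ 1.6158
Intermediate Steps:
P(h) = -5 - h/456 (P(h) = -5 + h/(-456) = -5 + h*(-1/456) = -5 - h/456)
(8433*64 + 4131647)/(P(354) + 2891103) = (8433*64 + 4131647)/((-5 - 1/456*354) + 2891103) = (539712 + 4131647)/((-5 - 59/76) + 2891103) = 4671359/(-439/76 + 2891103) = 4671359/(219723389/76) = 4671359*(76/219723389) = 355023284/219723389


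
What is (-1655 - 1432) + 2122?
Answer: -965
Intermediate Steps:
(-1655 - 1432) + 2122 = -3087 + 2122 = -965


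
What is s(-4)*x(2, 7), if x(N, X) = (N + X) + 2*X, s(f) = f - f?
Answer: 0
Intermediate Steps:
s(f) = 0
x(N, X) = N + 3*X
s(-4)*x(2, 7) = 0*(2 + 3*7) = 0*(2 + 21) = 0*23 = 0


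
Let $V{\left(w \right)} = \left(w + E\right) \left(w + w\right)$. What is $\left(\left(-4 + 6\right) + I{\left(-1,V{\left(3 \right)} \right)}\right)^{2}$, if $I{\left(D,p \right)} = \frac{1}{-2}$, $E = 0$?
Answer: $\frac{9}{4} \approx 2.25$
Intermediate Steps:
$V{\left(w \right)} = 2 w^{2}$ ($V{\left(w \right)} = \left(w + 0\right) \left(w + w\right) = w 2 w = 2 w^{2}$)
$I{\left(D,p \right)} = - \frac{1}{2}$
$\left(\left(-4 + 6\right) + I{\left(-1,V{\left(3 \right)} \right)}\right)^{2} = \left(\left(-4 + 6\right) - \frac{1}{2}\right)^{2} = \left(2 - \frac{1}{2}\right)^{2} = \left(\frac{3}{2}\right)^{2} = \frac{9}{4}$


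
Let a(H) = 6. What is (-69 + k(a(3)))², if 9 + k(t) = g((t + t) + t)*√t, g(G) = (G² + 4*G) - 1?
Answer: 942234 - 61620*√6 ≈ 7.9130e+5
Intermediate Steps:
g(G) = -1 + G² + 4*G
k(t) = -9 + √t*(-1 + 9*t² + 12*t) (k(t) = -9 + (-1 + ((t + t) + t)² + 4*((t + t) + t))*√t = -9 + (-1 + (2*t + t)² + 4*(2*t + t))*√t = -9 + (-1 + (3*t)² + 4*(3*t))*√t = -9 + (-1 + 9*t² + 12*t)*√t = -9 + √t*(-1 + 9*t² + 12*t))
(-69 + k(a(3)))² = (-69 + (-9 + √6*(-1 + 9*6² + 12*6)))² = (-69 + (-9 + √6*(-1 + 9*36 + 72)))² = (-69 + (-9 + √6*(-1 + 324 + 72)))² = (-69 + (-9 + √6*395))² = (-69 + (-9 + 395*√6))² = (-78 + 395*√6)²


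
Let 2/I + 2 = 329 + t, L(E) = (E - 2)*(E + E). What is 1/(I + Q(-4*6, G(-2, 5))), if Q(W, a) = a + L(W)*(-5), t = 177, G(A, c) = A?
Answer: -252/1572983 ≈ -0.00016021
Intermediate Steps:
L(E) = 2*E*(-2 + E) (L(E) = (-2 + E)*(2*E) = 2*E*(-2 + E))
I = 1/252 (I = 2/(-2 + (329 + 177)) = 2/(-2 + 506) = 2/504 = 2*(1/504) = 1/252 ≈ 0.0039683)
Q(W, a) = a - 10*W*(-2 + W) (Q(W, a) = a + (2*W*(-2 + W))*(-5) = a - 10*W*(-2 + W))
1/(I + Q(-4*6, G(-2, 5))) = 1/(1/252 + (-2 - 10*(-4*6)*(-2 - 4*6))) = 1/(1/252 + (-2 - 10*(-24)*(-2 - 24))) = 1/(1/252 + (-2 - 10*(-24)*(-26))) = 1/(1/252 + (-2 - 6240)) = 1/(1/252 - 6242) = 1/(-1572983/252) = -252/1572983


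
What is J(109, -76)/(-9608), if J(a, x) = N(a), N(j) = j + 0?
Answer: -109/9608 ≈ -0.011345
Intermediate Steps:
N(j) = j
J(a, x) = a
J(109, -76)/(-9608) = 109/(-9608) = 109*(-1/9608) = -109/9608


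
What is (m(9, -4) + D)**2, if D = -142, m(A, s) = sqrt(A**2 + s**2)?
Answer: (142 - sqrt(97))**2 ≈ 17464.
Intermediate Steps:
(m(9, -4) + D)**2 = (sqrt(9**2 + (-4)**2) - 142)**2 = (sqrt(81 + 16) - 142)**2 = (sqrt(97) - 142)**2 = (-142 + sqrt(97))**2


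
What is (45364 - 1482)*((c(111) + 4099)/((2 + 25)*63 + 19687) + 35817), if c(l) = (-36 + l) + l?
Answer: 16808084743421/10694 ≈ 1.5717e+9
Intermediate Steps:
c(l) = -36 + 2*l
(45364 - 1482)*((c(111) + 4099)/((2 + 25)*63 + 19687) + 35817) = (45364 - 1482)*(((-36 + 2*111) + 4099)/((2 + 25)*63 + 19687) + 35817) = 43882*(((-36 + 222) + 4099)/(27*63 + 19687) + 35817) = 43882*((186 + 4099)/(1701 + 19687) + 35817) = 43882*(4285/21388 + 35817) = 43882*(766058281/21388) = 16808084743421/10694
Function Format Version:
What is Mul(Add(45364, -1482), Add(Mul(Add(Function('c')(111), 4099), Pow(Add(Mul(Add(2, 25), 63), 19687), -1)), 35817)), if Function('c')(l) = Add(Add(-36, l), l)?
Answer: Rational(16808084743421, 10694) ≈ 1.5717e+9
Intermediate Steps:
Function('c')(l) = Add(-36, Mul(2, l))
Mul(Add(45364, -1482), Add(Mul(Add(Function('c')(111), 4099), Pow(Add(Mul(Add(2, 25), 63), 19687), -1)), 35817)) = Mul(Add(45364, -1482), Add(Mul(Add(Add(-36, Mul(2, 111)), 4099), Pow(Add(Mul(Add(2, 25), 63), 19687), -1)), 35817)) = Mul(43882, Add(Mul(Add(Add(-36, 222), 4099), Pow(Add(Mul(27, 63), 19687), -1)), 35817)) = Mul(43882, Add(Mul(Add(186, 4099), Pow(Add(1701, 19687), -1)), 35817)) = Mul(43882, Add(Mul(4285, Pow(21388, -1)), 35817)) = Mul(43882, Add(Mul(4285, Rational(1, 21388)), 35817)) = Mul(43882, Add(Rational(4285, 21388), 35817)) = Mul(43882, Rational(766058281, 21388)) = Rational(16808084743421, 10694)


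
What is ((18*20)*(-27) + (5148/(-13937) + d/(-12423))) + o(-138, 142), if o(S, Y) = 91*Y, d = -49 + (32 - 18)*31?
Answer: 50392989323/15739941 ≈ 3201.6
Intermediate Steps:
d = 385 (d = -49 + 14*31 = -49 + 434 = 385)
((18*20)*(-27) + (5148/(-13937) + d/(-12423))) + o(-138, 142) = ((18*20)*(-27) + (5148/(-13937) + 385/(-12423))) + 91*142 = (360*(-27) + (5148*(-1/13937) + 385*(-1/12423))) + 12922 = (-9720 + (-468/1267 - 385/12423)) + 12922 = (-9720 - 6301759/15739941) + 12922 = -152998528279/15739941 + 12922 = 50392989323/15739941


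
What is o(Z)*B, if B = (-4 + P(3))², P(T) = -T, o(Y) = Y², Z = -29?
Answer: 41209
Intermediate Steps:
B = 49 (B = (-4 - 1*3)² = (-4 - 3)² = (-7)² = 49)
o(Z)*B = (-29)²*49 = 841*49 = 41209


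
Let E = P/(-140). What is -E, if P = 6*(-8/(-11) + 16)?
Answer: 276/385 ≈ 0.71688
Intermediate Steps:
P = 1104/11 (P = 6*(-8*(-1/11) + 16) = 6*(8/11 + 16) = 6*(184/11) = 1104/11 ≈ 100.36)
E = -276/385 (E = (1104/11)/(-140) = (1104/11)*(-1/140) = -276/385 ≈ -0.71688)
-E = -1*(-276/385) = 276/385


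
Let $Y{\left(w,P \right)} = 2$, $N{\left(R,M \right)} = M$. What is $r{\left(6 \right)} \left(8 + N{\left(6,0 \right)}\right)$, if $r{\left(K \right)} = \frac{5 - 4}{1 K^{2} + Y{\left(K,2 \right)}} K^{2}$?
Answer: $\frac{144}{19} \approx 7.5789$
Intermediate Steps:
$r{\left(K \right)} = \frac{K^{2}}{2 + K^{2}}$ ($r{\left(K \right)} = \frac{5 - 4}{1 K^{2} + 2} K^{2} = 1 \frac{1}{K^{2} + 2} K^{2} = 1 \frac{1}{2 + K^{2}} K^{2} = \frac{K^{2}}{2 + K^{2}}$)
$r{\left(6 \right)} \left(8 + N{\left(6,0 \right)}\right) = \frac{6^{2}}{2 + 6^{2}} \left(8 + 0\right) = \frac{36}{2 + 36} \cdot 8 = \frac{36}{38} \cdot 8 = 36 \cdot \frac{1}{38} \cdot 8 = \frac{18}{19} \cdot 8 = \frac{144}{19}$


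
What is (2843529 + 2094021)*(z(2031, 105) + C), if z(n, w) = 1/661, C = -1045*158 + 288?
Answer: -537932943554550/661 ≈ -8.1382e+11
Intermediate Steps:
C = -164822 (C = -165110 + 288 = -164822)
z(n, w) = 1/661
(2843529 + 2094021)*(z(2031, 105) + C) = (2843529 + 2094021)*(1/661 - 164822) = 4937550*(-108947341/661) = -537932943554550/661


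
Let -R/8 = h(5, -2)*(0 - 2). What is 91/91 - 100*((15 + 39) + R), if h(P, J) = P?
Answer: -13399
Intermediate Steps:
R = 80 (R = -40*(0 - 2) = -40*(-2) = -8*(-10) = 80)
91/91 - 100*((15 + 39) + R) = 91/91 - 100*((15 + 39) + 80) = 91*(1/91) - 100*(54 + 80) = 1 - 100*134 = 1 - 13400 = -13399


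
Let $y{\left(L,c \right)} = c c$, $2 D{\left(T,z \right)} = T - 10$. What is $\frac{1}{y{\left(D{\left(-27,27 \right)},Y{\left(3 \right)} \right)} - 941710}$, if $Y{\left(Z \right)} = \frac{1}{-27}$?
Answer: $- \frac{729}{686506589} \approx -1.0619 \cdot 10^{-6}$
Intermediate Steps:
$D{\left(T,z \right)} = -5 + \frac{T}{2}$ ($D{\left(T,z \right)} = \frac{T - 10}{2} = \frac{-10 + T}{2} = -5 + \frac{T}{2}$)
$Y{\left(Z \right)} = - \frac{1}{27}$
$y{\left(L,c \right)} = c^{2}$
$\frac{1}{y{\left(D{\left(-27,27 \right)},Y{\left(3 \right)} \right)} - 941710} = \frac{1}{\left(- \frac{1}{27}\right)^{2} - 941710} = \frac{1}{\frac{1}{729} - 941710} = \frac{1}{- \frac{686506589}{729}} = - \frac{729}{686506589}$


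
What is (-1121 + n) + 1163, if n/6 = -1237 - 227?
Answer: -8742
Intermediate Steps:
n = -8784 (n = 6*(-1237 - 227) = 6*(-1464) = -8784)
(-1121 + n) + 1163 = (-1121 - 8784) + 1163 = -9905 + 1163 = -8742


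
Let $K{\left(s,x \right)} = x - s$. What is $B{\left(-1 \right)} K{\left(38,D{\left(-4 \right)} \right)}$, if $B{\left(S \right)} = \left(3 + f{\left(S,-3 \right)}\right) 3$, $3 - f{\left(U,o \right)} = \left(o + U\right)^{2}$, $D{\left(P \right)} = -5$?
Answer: $1290$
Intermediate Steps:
$f{\left(U,o \right)} = 3 - \left(U + o\right)^{2}$ ($f{\left(U,o \right)} = 3 - \left(o + U\right)^{2} = 3 - \left(U + o\right)^{2}$)
$B{\left(S \right)} = 18 - 3 \left(-3 + S\right)^{2}$ ($B{\left(S \right)} = \left(3 - \left(-3 + \left(S - 3\right)^{2}\right)\right) 3 = \left(3 - \left(-3 + \left(-3 + S\right)^{2}\right)\right) 3 = \left(6 - \left(-3 + S\right)^{2}\right) 3 = 18 - 3 \left(-3 + S\right)^{2}$)
$B{\left(-1 \right)} K{\left(38,D{\left(-4 \right)} \right)} = \left(18 - 3 \left(-3 - 1\right)^{2}\right) \left(-5 - 38\right) = \left(18 - 3 \left(-4\right)^{2}\right) \left(-5 - 38\right) = \left(18 - 48\right) \left(-43\right) = \left(-30\right) \left(-43\right) = 1290$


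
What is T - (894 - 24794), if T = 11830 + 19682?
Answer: 55412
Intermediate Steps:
T = 31512
T - (894 - 24794) = 31512 - (894 - 24794) = 31512 - 1*(-23900) = 31512 + 23900 = 55412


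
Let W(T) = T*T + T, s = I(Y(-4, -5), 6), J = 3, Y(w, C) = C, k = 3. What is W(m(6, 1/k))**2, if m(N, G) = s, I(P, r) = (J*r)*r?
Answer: 138579984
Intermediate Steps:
I(P, r) = 3*r**2 (I(P, r) = (3*r)*r = 3*r**2)
s = 108 (s = 3*6**2 = 3*36 = 108)
m(N, G) = 108
W(T) = T + T**2 (W(T) = T**2 + T = T + T**2)
W(m(6, 1/k))**2 = (108*(1 + 108))**2 = (108*109)**2 = 11772**2 = 138579984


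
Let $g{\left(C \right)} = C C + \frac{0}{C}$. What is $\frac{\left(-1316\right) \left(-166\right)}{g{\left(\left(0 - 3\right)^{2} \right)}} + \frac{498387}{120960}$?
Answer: $\frac{980178041}{362880} \approx 2701.1$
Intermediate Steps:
$g{\left(C \right)} = C^{2}$ ($g{\left(C \right)} = C^{2} + 0 = C^{2}$)
$\frac{\left(-1316\right) \left(-166\right)}{g{\left(\left(0 - 3\right)^{2} \right)}} + \frac{498387}{120960} = \frac{\left(-1316\right) \left(-166\right)}{\left(\left(0 - 3\right)^{2}\right)^{2}} + \frac{498387}{120960} = \frac{218456}{\left(\left(-3\right)^{2}\right)^{2}} + 498387 \cdot \frac{1}{120960} = \frac{218456}{9^{2}} + \frac{166129}{40320} = \frac{218456}{81} + \frac{166129}{40320} = \frac{980178041}{362880}$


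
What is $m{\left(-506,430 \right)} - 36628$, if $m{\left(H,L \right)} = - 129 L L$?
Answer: $-23888728$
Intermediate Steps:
$m{\left(H,L \right)} = - 129 L^{2}$
$m{\left(-506,430 \right)} - 36628 = - 129 \cdot 430^{2} - 36628 = \left(-129\right) 184900 - 36628 = -23852100 - 36628 = -23888728$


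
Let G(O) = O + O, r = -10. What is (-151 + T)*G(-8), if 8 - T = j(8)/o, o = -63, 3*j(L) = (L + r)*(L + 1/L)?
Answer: 432692/189 ≈ 2289.4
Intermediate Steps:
j(L) = (-10 + L)*(L + 1/L)/3 (j(L) = ((L - 10)*(L + 1/L))/3 = ((-10 + L)*(L + 1/L))/3 = (-10 + L)*(L + 1/L)/3)
G(O) = 2*O
T = 5983/756 (T = 8 - (⅓)*(-10 + 8*(1 + 8² - 10*8))/8/(-63) = 8 - (⅓)*(⅛)*(-10 + 8*(1 + 64 - 80))*(-1)/63 = 8 - (⅓)*(⅛)*(-10 + 8*(-15))*(-1)/63 = 8 - (⅓)*(⅛)*(-10 - 120)*(-1)/63 = 8 - (⅓)*(⅛)*(-130)*(-1)/63 = 8 - (-65)*(-1)/(12*63) = 8 - 1*65/756 = 8 - 65/756 = 5983/756 ≈ 7.9140)
(-151 + T)*G(-8) = (-151 + 5983/756)*(2*(-8)) = -108173/756*(-16) = 432692/189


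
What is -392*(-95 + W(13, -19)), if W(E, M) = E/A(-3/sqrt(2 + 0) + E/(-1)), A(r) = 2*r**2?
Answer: 82227072/2209 + 8112*sqrt(2)/2209 ≈ 37229.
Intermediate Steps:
W(E, M) = E/(2*(-E - 3*sqrt(2)/2)**2) (W(E, M) = E/((2*(-3/sqrt(2 + 0) + E/(-1))**2)) = E/((2*(-3*sqrt(2)/2 + E*(-1))**2)) = E/((2*(-3*sqrt(2)/2 - E)**2)) = E/((2*(-E - 3*sqrt(2)/2)**2)) = E*(1/(2*(-E - 3*sqrt(2)/2)**2)) = E/(2*(-E - 3*sqrt(2)/2)**2))
-392*(-95 + W(13, -19)) = -392*(-95 + 2*13/(2*13 + 3*sqrt(2))**2) = -392*(-95 + 2*13/(26 + 3*sqrt(2))**2) = -392*(-95 + 26/(26 + 3*sqrt(2))**2) = 37240 - 10192/(26 + 3*sqrt(2))**2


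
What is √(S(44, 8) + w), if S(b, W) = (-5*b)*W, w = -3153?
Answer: 17*I*√17 ≈ 70.093*I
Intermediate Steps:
S(b, W) = -5*W*b
√(S(44, 8) + w) = √(-5*8*44 - 3153) = √(-1760 - 3153) = √(-4913) = 17*I*√17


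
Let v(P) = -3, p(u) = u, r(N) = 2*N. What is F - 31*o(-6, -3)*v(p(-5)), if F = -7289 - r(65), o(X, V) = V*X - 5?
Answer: -6210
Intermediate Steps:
o(X, V) = -5 + V*X
F = -7419 (F = -7289 - 2*65 = -7289 - 1*130 = -7289 - 130 = -7419)
F - 31*o(-6, -3)*v(p(-5)) = -7419 - 31*(-5 - 3*(-6))*(-3) = -7419 - 31*(-5 + 18)*(-3) = -7419 - 31*13*(-3) = -7419 - 403*(-3) = -7419 - 1*(-1209) = -7419 + 1209 = -6210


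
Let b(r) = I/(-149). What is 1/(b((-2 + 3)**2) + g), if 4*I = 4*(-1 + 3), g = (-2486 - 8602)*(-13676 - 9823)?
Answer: 149/38822979886 ≈ 3.8379e-9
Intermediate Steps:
g = 260556912 (g = -11088*(-23499) = 260556912)
I = 2 (I = (4*(-1 + 3))/4 = (4*2)/4 = (1/4)*8 = 2)
b(r) = -2/149 (b(r) = 2/(-149) = 2*(-1/149) = -2/149)
1/(b((-2 + 3)**2) + g) = 1/(-2/149 + 260556912) = 1/(38822979886/149) = 149/38822979886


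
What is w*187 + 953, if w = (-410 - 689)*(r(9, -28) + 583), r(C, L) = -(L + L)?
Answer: -131321854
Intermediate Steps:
r(C, L) = -2*L
w = -702261 (w = (-410 - 689)*(-2*(-28) + 583) = -1099*(56 + 583) = -1099*639 = -702261)
w*187 + 953 = -702261*187 + 953 = -131322807 + 953 = -131321854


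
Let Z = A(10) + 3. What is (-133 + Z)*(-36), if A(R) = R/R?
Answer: 4644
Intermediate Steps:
A(R) = 1
Z = 4 (Z = 1 + 3 = 4)
(-133 + Z)*(-36) = (-133 + 4)*(-36) = -129*(-36) = 4644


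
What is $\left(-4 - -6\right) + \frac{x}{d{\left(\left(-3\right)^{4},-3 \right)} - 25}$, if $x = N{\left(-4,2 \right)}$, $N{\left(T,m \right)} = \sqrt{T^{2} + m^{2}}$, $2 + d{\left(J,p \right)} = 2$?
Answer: $2 - \frac{2 \sqrt{5}}{25} \approx 1.8211$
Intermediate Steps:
$d{\left(J,p \right)} = 0$ ($d{\left(J,p \right)} = -2 + 2 = 0$)
$x = 2 \sqrt{5}$ ($x = \sqrt{\left(-4\right)^{2} + 2^{2}} = \sqrt{16 + 4} = \sqrt{20} = 2 \sqrt{5} \approx 4.4721$)
$\left(-4 - -6\right) + \frac{x}{d{\left(\left(-3\right)^{4},-3 \right)} - 25} = \left(-4 - -6\right) + \frac{2 \sqrt{5}}{0 - 25} = \left(-4 + 6\right) + \frac{2 \sqrt{5}}{-25} = 2 - \frac{2 \sqrt{5}}{25}$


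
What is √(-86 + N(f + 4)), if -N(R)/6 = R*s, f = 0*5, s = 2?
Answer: I*√134 ≈ 11.576*I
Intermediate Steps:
f = 0
N(R) = -12*R (N(R) = -6*R*2 = -12*R)
√(-86 + N(f + 4)) = √(-86 - 12*(0 + 4)) = √(-86 - 12*4) = √(-86 - 48) = √(-134) = I*√134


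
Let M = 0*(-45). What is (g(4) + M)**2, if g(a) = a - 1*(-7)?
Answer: 121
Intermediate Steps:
g(a) = 7 + a (g(a) = a + 7 = 7 + a)
M = 0
(g(4) + M)**2 = ((7 + 4) + 0)**2 = (11 + 0)**2 = 11**2 = 121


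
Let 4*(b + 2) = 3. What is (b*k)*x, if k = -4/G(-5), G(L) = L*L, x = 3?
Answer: ⅗ ≈ 0.60000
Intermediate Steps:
b = -5/4 (b = -2 + (¼)*3 = -2 + ¾ = -5/4 ≈ -1.2500)
G(L) = L²
k = -4/25 (k = -4/((-5)²) = -4/25 ≈ -0.16000)
(b*k)*x = -5/4*(-4/25)*3 = (⅕)*3 = ⅗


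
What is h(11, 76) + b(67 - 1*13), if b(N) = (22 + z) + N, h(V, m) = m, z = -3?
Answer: 149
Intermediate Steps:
b(N) = 19 + N (b(N) = (22 - 3) + N = 19 + N)
h(11, 76) + b(67 - 1*13) = 76 + (19 + (67 - 1*13)) = 76 + (19 + (67 - 13)) = 76 + (19 + 54) = 76 + 73 = 149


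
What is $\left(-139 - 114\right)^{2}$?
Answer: $64009$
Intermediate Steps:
$\left(-139 - 114\right)^{2} = \left(-253\right)^{2} = 64009$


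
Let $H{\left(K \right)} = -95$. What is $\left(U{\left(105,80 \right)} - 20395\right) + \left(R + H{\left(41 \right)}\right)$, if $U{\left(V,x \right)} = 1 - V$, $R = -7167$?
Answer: $-27761$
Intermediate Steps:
$\left(U{\left(105,80 \right)} - 20395\right) + \left(R + H{\left(41 \right)}\right) = \left(\left(1 - 105\right) - 20395\right) - 7262 = \left(-104 - 20395\right) - 7262 = -20499 - 7262 = -27761$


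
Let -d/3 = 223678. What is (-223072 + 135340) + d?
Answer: -758766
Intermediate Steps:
d = -671034 (d = -3*223678 = -671034)
(-223072 + 135340) + d = (-223072 + 135340) - 671034 = -87732 - 671034 = -758766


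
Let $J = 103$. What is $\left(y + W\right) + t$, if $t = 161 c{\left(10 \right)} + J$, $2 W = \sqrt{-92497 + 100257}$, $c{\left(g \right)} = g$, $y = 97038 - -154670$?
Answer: $253421 + 2 \sqrt{485} \approx 2.5347 \cdot 10^{5}$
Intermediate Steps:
$y = 251708$ ($y = 97038 + 154670 = 251708$)
$W = 2 \sqrt{485}$ ($W = \frac{\sqrt{-92497 + 100257}}{2} = \frac{\sqrt{7760}}{2} = \frac{4 \sqrt{485}}{2} = 2 \sqrt{485} \approx 44.045$)
$t = 1713$ ($t = 161 \cdot 10 + 103 = 1610 + 103 = 1713$)
$\left(y + W\right) + t = \left(251708 + 2 \sqrt{485}\right) + 1713 = 253421 + 2 \sqrt{485}$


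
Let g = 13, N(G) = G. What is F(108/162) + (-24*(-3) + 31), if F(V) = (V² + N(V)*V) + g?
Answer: 1052/9 ≈ 116.89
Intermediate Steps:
F(V) = 13 + 2*V² (F(V) = (V² + V*V) + 13 = (V² + V²) + 13 = 2*V² + 13 = 13 + 2*V²)
F(108/162) + (-24*(-3) + 31) = (13 + 2*(108/162)²) + (-24*(-3) + 31) = (13 + 2*(108*(1/162))²) + (72 + 31) = (13 + 2*(⅔)²) + 103 = (13 + 2*(4/9)) + 103 = (13 + 8/9) + 103 = 125/9 + 103 = 1052/9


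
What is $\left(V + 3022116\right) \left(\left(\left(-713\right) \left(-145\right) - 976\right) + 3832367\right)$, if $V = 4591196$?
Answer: $29956677338112$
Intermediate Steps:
$\left(V + 3022116\right) \left(\left(\left(-713\right) \left(-145\right) - 976\right) + 3832367\right) = \left(4591196 + 3022116\right) \left(\left(\left(-713\right) \left(-145\right) - 976\right) + 3832367\right) = 7613312 \left(\left(103385 - 976\right) + 3832367\right) = 7613312 \left(102409 + 3832367\right) = 7613312 \cdot 3934776 = 29956677338112$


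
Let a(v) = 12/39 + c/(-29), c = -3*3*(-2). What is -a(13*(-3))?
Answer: 118/377 ≈ 0.31300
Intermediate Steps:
c = 18 (c = -9*(-2) = 18)
a(v) = -118/377 (a(v) = 12/39 + 18/(-29) = 12*(1/39) + 18*(-1/29) = 4/13 - 18/29 = -118/377)
-a(13*(-3)) = -1*(-118/377) = 118/377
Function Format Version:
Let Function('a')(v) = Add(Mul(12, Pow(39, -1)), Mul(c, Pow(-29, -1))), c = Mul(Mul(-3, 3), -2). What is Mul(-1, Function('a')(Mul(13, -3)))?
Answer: Rational(118, 377) ≈ 0.31300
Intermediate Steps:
c = 18 (c = Mul(-9, -2) = 18)
Function('a')(v) = Rational(-118, 377) (Function('a')(v) = Add(Mul(12, Pow(39, -1)), Mul(18, Pow(-29, -1))) = Add(Mul(12, Rational(1, 39)), Mul(18, Rational(-1, 29))) = Add(Rational(4, 13), Rational(-18, 29)) = Rational(-118, 377))
Mul(-1, Function('a')(Mul(13, -3))) = Mul(-1, Rational(-118, 377)) = Rational(118, 377)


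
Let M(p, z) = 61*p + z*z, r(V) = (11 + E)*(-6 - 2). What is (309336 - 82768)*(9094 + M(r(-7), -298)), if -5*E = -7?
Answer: 104047728912/5 ≈ 2.0810e+10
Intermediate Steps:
E = 7/5 (E = -⅕*(-7) = 7/5 ≈ 1.4000)
r(V) = -496/5 (r(V) = (11 + 7/5)*(-6 - 2) = (62/5)*(-8) = -496/5)
M(p, z) = z² + 61*p (M(p, z) = 61*p + z² = z² + 61*p)
(309336 - 82768)*(9094 + M(r(-7), -298)) = (309336 - 82768)*(9094 + ((-298)² + 61*(-496/5))) = 226568*(9094 + (88804 - 30256/5)) = 226568*(9094 + 413764/5) = 226568*(459234/5) = 104047728912/5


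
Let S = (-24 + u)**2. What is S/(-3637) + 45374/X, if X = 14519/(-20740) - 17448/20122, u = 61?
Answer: -4919351724205133/169905790129 ≈ -28953.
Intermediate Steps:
X = -327011419/208665140 (X = 14519*(-1/20740) - 17448*1/20122 = -14519/20740 - 8724/10061 = -327011419/208665140 ≈ -1.5672)
S = 1369 (S = (-24 + 61)**2 = 37**2 = 1369)
S/(-3637) + 45374/X = 1369/(-3637) + 45374/(-327011419/208665140) = 1369*(-1/3637) + 45374*(-208665140/327011419) = -1369/3637 - 1352567437480/46715917 = -4919351724205133/169905790129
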